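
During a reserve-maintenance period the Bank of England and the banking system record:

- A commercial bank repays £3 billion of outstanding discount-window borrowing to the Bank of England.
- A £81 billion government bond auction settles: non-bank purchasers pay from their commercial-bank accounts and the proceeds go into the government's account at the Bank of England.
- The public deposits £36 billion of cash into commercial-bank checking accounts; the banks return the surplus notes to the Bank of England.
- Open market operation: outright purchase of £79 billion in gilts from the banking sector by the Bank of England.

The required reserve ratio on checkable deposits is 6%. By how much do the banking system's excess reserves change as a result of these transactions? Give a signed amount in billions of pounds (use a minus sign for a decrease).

Discount-window repayment £3 billion: reserves −£3B, deposits 0.
Government account inflow £81 billion: reserves −£81B, deposits −£81B.
Currency deposit £36 billion: reserves +£36B, deposits +£36B.
OMO purchase (from banks) £79 billion: reserves +£79B, deposits 0.
Totals: Δreserves = +£31B, Δdeposits = −£45B.
Δrequired reserves = 6% × −£45B = −£2.7B.
Δexcess reserves = Δreserves − Δrequired = +£31B − (−£2.7B) = +£33.7 billion.

+£33.7 billion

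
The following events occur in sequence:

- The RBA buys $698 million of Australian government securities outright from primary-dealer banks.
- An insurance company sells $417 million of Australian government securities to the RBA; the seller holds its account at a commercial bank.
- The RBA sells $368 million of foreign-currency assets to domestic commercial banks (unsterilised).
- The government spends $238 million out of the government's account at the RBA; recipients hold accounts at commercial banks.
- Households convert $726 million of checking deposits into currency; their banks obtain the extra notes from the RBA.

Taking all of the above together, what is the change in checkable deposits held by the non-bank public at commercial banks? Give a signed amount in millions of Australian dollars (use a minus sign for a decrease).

-$71 million

RBA balance sheet:
  Assets:      Securities +$1115M, Foreign assets −$368M
  Liabilities: Bank reserves +$259M, Currency in circulation +$726M, Government deposits −$238M
Commercial banking system:
  Assets:      Reserves at CB +$259M, Securities −$698M, Foreign assets +$368M
  Liabilities: Checkable deposits −$71M
So the change in checkable deposits held by the non-bank public at commercial banks is -$71 million.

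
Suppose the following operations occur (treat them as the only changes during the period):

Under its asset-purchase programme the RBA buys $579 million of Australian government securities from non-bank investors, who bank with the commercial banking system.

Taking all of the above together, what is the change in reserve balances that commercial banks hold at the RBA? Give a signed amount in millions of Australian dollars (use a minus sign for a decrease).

+$579 million

Asset purchase (from non-banks) $579 million: the RBA pays by crediting reserve accounts → +$579M.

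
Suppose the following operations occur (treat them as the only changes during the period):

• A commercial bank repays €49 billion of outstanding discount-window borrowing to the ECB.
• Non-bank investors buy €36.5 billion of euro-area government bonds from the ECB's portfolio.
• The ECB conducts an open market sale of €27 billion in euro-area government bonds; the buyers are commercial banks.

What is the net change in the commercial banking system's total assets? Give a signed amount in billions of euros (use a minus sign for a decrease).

Discount-window repayment €49 billion: bank balance sheets shrink → −€49B.
Asset sale (to non-banks) €36.5 billion: bank balance sheets shrink → −€36.5B.
OMO sale (to banks) €27 billion: just an asset swap on bank balance sheets → 0.
Net: −49 − 36.5 + 0 = -€85.5 billion.

-€85.5 billion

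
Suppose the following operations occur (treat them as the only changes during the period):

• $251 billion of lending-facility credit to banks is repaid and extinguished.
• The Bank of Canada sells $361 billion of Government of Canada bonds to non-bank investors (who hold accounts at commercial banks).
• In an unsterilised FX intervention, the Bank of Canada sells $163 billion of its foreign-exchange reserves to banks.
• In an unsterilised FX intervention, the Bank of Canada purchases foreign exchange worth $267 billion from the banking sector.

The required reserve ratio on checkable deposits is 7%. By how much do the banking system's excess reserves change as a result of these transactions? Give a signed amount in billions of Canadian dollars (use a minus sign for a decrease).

-$482.73 billion

Discount-window repayment $251 billion: reserves −$251B, deposits 0.
Asset sale (to non-banks) $361 billion: reserves −$361B, deposits −$361B.
FX sale $163 billion: reserves −$163B, deposits 0.
FX purchase $267 billion: reserves +$267B, deposits 0.
Totals: Δreserves = −$508B, Δdeposits = −$361B.
Δrequired reserves = 7% × −$361B = −$25.27B.
Δexcess reserves = Δreserves − Δrequired = −$508B − (−$25.27B) = -$482.73 billion.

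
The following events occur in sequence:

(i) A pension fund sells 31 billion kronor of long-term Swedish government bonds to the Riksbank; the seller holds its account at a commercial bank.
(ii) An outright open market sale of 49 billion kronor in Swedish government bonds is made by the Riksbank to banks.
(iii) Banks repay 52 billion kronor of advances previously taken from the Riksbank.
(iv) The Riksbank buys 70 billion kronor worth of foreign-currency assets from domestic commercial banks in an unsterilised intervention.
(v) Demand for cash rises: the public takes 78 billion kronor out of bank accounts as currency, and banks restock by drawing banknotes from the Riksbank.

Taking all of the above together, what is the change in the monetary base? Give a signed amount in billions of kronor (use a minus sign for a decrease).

0 (no change)

Asset purchase (from non-banks) 31 billion kronor: Riksbank balance sheet expands → +31B.
OMO sale (to banks) 49 billion kronor: Riksbank balance sheet contracts → −49B.
Discount-window repayment 52 billion kronor: Riksbank balance sheet contracts → −52B.
FX purchase 70 billion kronor: Riksbank balance sheet expands → +70B.
Currency withdrawal 78 billion kronor: just a shift between currency and reserves — both are base money → 0.
Net: 31 − 49 − 52 + 70 + 0 = 0 (no change).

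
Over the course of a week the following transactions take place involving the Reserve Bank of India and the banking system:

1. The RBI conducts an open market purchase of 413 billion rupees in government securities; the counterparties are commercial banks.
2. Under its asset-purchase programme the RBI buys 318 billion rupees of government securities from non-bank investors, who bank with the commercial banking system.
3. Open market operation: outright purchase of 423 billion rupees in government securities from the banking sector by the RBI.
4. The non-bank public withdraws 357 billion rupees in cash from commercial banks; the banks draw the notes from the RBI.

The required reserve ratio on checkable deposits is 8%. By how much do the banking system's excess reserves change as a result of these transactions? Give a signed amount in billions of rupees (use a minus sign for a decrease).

+800.12 billion

OMO purchase (from banks) 413 billion rupees: reserves +413B, deposits 0.
Asset purchase (from non-banks) 318 billion rupees: reserves +318B, deposits +318B.
OMO purchase (from banks) 423 billion rupees: reserves +423B, deposits 0.
Currency withdrawal 357 billion rupees: reserves −357B, deposits −357B.
Totals: Δreserves = +797B, Δdeposits = −39B.
Δrequired reserves = 8% × −39B = −3.12B.
Δexcess reserves = Δreserves − Δrequired = +797B − (−3.12B) = +800.12 billion.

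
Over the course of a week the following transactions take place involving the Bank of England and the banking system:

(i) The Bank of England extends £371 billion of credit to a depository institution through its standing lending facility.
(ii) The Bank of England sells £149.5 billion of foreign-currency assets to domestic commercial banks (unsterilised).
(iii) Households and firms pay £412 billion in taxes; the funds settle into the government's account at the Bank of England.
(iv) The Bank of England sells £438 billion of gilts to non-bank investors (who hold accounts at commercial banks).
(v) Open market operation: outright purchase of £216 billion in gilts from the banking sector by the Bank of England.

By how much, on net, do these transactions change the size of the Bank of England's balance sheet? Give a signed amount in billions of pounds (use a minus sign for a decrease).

-£0.5 billion

Bank of England balance sheet:
  Assets:      Securities −£222B, Loans to banks +£371B, Foreign assets −£149.5B
  Liabilities: Bank reserves −£412.5B, Government deposits +£412B
Commercial banking system:
  Assets:      Reserves at CB −£412.5B, Securities −£216B, Foreign assets +£149.5B
  Liabilities: Checkable deposits −£850B, Borrowings from CB +£371B
Change in total Bank of England assets = -£0.5 billion.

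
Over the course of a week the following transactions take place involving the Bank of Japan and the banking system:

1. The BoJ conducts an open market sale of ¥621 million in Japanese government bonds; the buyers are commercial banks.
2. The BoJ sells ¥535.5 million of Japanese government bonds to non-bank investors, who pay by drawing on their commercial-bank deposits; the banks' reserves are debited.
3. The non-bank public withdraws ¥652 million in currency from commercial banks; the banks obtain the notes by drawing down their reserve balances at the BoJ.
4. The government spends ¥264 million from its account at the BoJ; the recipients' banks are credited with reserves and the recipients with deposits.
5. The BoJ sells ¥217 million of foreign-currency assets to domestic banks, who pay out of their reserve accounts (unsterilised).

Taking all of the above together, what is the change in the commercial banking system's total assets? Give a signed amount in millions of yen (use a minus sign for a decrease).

-¥923.5 million

OMO sale (to banks) ¥621 million: just an asset swap on bank balance sheets → 0.
Asset sale (to non-banks) ¥535.5 million: bank balance sheets shrink → −¥535.5M.
Currency withdrawal ¥652 million: bank balance sheets shrink → −¥652M.
Government spending ¥264 million: bank balance sheets expand → +¥264M.
FX sale ¥217 million: just an asset swap on bank balance sheets → 0.
Net: 0 − 535.5 − 652 + 264 + 0 = -¥923.5 million.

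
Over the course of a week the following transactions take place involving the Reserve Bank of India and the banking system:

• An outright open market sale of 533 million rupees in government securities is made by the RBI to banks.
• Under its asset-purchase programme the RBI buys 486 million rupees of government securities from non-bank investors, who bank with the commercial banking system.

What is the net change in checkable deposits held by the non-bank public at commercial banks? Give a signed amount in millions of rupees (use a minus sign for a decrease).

OMO sale (to banks) 533 million rupees: the counterparty is a bank, so public deposits are unchanged → 0.
Asset purchase (from non-banks) 486 million rupees: non-bank counterparties' bank balances rise → +486M.
Net: 0 + 486 = +486 million.

+486 million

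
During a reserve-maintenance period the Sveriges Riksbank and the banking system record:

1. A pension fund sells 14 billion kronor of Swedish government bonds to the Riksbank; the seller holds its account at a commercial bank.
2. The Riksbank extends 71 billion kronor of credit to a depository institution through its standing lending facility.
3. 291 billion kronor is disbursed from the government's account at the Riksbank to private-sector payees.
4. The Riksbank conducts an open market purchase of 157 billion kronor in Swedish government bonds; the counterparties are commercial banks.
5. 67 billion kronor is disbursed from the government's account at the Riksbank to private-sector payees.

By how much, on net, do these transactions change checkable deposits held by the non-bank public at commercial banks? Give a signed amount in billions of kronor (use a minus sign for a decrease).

+372 billion

Asset purchase (from non-banks) 14 billion kronor: non-bank counterparties' bank balances rise → +14B.
Discount-window loan 71 billion kronor: the counterparty is a bank, so public deposits are unchanged → 0.
Government spending 291 billion kronor: non-bank counterparties' bank balances rise → +291B.
OMO purchase (from banks) 157 billion kronor: the counterparty is a bank, so public deposits are unchanged → 0.
Government spending 67 billion kronor: non-bank counterparties' bank balances rise → +67B.
Net: 14 + 0 + 291 + 0 + 67 = +372 billion.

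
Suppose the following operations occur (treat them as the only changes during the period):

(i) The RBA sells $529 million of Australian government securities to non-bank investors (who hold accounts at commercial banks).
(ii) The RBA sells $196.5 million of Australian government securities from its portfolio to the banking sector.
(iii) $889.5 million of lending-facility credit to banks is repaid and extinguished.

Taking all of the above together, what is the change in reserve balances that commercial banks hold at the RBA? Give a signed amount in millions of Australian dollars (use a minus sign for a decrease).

-$1615 million

RBA balance sheet:
  Assets:      Securities −$725.5M, Loans to banks −$889.5M
  Liabilities: Bank reserves −$1615M
Commercial banking system:
  Assets:      Reserves at CB −$1615M, Securities +$196.5M
  Liabilities: Checkable deposits −$529M, Borrowings from CB −$889.5M
So the change in reserve balances that commercial banks hold at the RBA is -$1615 million.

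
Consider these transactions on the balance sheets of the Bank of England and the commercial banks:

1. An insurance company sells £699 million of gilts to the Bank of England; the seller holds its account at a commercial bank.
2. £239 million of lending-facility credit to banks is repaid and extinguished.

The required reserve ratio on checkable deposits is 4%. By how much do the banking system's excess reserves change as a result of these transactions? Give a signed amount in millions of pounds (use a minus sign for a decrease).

Asset purchase (from non-banks) £699 million: reserves +£699M, deposits +£699M.
Discount-window repayment £239 million: reserves −£239M, deposits 0.
Totals: Δreserves = +£460M, Δdeposits = +£699M.
Δrequired reserves = 4% × +£699M = +£27.96M.
Δexcess reserves = Δreserves − Δrequired = +£460M − (+£27.96M) = +£432.04 million.

+£432.04 million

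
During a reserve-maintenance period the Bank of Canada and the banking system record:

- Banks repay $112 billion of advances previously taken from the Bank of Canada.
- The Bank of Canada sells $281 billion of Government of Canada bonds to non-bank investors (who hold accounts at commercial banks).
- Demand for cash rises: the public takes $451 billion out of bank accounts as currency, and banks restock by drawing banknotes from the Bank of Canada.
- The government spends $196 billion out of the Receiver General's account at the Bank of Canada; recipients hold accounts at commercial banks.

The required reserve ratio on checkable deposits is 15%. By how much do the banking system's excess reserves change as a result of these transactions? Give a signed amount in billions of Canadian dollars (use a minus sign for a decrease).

Discount-window repayment $112 billion: reserves −$112B, deposits 0.
Asset sale (to non-banks) $281 billion: reserves −$281B, deposits −$281B.
Currency withdrawal $451 billion: reserves −$451B, deposits −$451B.
Government spending $196 billion: reserves +$196B, deposits +$196B.
Totals: Δreserves = −$648B, Δdeposits = −$536B.
Δrequired reserves = 15% × −$536B = −$80.4B.
Δexcess reserves = Δreserves − Δrequired = −$648B − (−$80.4B) = -$567.6 billion.

-$567.6 billion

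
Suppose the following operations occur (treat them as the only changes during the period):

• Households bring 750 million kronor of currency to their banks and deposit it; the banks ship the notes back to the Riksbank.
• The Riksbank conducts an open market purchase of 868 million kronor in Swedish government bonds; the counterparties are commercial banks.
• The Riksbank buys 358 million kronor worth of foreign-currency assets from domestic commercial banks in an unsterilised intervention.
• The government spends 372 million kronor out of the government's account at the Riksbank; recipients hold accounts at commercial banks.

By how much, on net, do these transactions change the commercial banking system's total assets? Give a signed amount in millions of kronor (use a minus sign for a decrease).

+1122 million

Currency deposit 750 million kronor: bank balance sheets expand → +750M.
OMO purchase (from banks) 868 million kronor: just an asset swap on bank balance sheets → 0.
FX purchase 358 million kronor: just an asset swap on bank balance sheets → 0.
Government spending 372 million kronor: bank balance sheets expand → +372M.
Net: 750 + 0 + 0 + 372 = +1122 million.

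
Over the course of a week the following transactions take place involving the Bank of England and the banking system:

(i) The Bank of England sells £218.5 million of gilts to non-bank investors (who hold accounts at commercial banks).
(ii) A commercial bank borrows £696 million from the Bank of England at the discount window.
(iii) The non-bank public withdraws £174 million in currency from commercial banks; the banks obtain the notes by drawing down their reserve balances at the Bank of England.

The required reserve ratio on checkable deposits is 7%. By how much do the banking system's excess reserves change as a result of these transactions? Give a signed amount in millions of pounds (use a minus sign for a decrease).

+£330.975 million

Asset sale (to non-banks) £218.5 million: reserves −£218.5M, deposits −£218.5M.
Discount-window loan £696 million: reserves +£696M, deposits 0.
Currency withdrawal £174 million: reserves −£174M, deposits −£174M.
Totals: Δreserves = +£303.5M, Δdeposits = −£392.5M.
Δrequired reserves = 7% × −£392.5M = −£27.475M.
Δexcess reserves = Δreserves − Δrequired = +£303.5M − (−£27.475M) = +£330.975 million.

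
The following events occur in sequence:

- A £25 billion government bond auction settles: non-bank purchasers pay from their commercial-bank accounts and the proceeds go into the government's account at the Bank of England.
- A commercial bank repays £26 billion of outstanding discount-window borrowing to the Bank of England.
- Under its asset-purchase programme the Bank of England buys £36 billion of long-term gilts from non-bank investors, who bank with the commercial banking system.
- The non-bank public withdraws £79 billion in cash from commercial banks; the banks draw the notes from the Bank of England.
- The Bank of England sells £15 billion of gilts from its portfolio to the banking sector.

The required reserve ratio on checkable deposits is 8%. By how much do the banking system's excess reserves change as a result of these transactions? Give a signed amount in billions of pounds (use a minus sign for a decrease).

Government account inflow £25 billion: reserves −£25B, deposits −£25B.
Discount-window repayment £26 billion: reserves −£26B, deposits 0.
Asset purchase (from non-banks) £36 billion: reserves +£36B, deposits +£36B.
Currency withdrawal £79 billion: reserves −£79B, deposits −£79B.
OMO sale (to banks) £15 billion: reserves −£15B, deposits 0.
Totals: Δreserves = −£109B, Δdeposits = −£68B.
Δrequired reserves = 8% × −£68B = −£5.44B.
Δexcess reserves = Δreserves − Δrequired = −£109B − (−£5.44B) = -£103.56 billion.

-£103.56 billion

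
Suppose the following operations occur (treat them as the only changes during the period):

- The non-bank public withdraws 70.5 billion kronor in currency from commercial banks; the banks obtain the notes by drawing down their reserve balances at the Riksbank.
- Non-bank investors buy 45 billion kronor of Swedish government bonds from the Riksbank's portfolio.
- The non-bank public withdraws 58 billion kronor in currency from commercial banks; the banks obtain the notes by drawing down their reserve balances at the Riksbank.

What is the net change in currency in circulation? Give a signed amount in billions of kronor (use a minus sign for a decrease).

+128.5 billion

Riksbank balance sheet:
  Assets:      Securities −45B
  Liabilities: Bank reserves −173.5B, Currency in circulation +128.5B
Commercial banking system:
  Assets:      Reserves at CB −173.5B
  Liabilities: Checkable deposits −173.5B
So the change in currency in circulation is +128.5 billion.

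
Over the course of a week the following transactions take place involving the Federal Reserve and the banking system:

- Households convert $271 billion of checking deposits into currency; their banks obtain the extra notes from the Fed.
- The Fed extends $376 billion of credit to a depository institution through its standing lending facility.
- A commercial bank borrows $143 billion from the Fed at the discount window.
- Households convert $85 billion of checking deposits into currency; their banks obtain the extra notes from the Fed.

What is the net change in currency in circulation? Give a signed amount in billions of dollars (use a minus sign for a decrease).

+$356 billion

Currency withdrawal $271 billion: notes leave the central bank → +$271B.
Discount-window loan $376 billion: no currency enters or leaves circulation → 0.
Discount-window loan $143 billion: no currency enters or leaves circulation → 0.
Currency withdrawal $85 billion: notes leave the central bank → +$85B.
Net: 271 + 0 + 0 + 85 = +$356 billion.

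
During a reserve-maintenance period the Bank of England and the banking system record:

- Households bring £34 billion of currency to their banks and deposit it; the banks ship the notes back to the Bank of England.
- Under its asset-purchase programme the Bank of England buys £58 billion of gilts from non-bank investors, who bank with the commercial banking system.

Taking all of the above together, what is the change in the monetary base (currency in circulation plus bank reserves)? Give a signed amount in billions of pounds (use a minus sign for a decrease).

+£58 billion

Currency deposit £34 billion: just a shift between currency and reserves — both are base money → 0.
Asset purchase (from non-banks) £58 billion: Bank of England balance sheet expands → +£58B.
Net: 0 + 58 = +£58 billion.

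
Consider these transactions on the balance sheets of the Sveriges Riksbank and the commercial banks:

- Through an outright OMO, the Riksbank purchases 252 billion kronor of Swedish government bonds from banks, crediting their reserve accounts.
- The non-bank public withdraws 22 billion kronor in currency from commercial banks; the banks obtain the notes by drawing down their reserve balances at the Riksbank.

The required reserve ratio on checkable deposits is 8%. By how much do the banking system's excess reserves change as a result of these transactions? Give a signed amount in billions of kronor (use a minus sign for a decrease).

+231.76 billion

OMO purchase (from banks) 252 billion kronor: reserves +252B, deposits 0.
Currency withdrawal 22 billion kronor: reserves −22B, deposits −22B.
Totals: Δreserves = +230B, Δdeposits = −22B.
Δrequired reserves = 8% × −22B = −1.76B.
Δexcess reserves = Δreserves − Δrequired = +230B − (−1.76B) = +231.76 billion.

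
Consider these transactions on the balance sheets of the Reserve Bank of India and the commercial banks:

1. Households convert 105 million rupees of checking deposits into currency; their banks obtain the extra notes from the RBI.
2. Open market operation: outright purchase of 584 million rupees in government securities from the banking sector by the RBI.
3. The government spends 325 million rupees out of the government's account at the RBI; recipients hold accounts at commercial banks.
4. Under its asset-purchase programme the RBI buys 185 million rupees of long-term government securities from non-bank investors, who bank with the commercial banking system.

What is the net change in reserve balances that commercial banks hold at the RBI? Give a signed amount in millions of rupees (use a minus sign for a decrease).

RBI balance sheet:
  Assets:      Securities +769M
  Liabilities: Bank reserves +989M, Currency in circulation +105M, Government deposits −325M
Commercial banking system:
  Assets:      Reserves at CB +989M, Securities −584M
  Liabilities: Checkable deposits +405M
So the change in reserve balances that commercial banks hold at the RBI is +989 million.

+989 million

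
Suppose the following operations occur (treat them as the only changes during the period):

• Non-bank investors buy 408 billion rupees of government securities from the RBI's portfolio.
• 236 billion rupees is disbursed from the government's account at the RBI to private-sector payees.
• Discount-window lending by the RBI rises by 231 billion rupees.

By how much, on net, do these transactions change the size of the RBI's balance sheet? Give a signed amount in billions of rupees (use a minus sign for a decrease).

-177 billion

RBI balance sheet:
  Assets:      Securities −408B, Loans to banks +231B
  Liabilities: Bank reserves +59B, Government deposits −236B
Commercial banking system:
  Assets:      Reserves at CB +59B
  Liabilities: Checkable deposits −172B, Borrowings from CB +231B
Change in total RBI assets = -177 billion.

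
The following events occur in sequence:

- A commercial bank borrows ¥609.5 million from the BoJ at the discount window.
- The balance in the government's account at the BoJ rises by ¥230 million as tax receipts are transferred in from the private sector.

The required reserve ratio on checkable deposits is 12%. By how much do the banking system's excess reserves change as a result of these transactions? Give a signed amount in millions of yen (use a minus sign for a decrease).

Discount-window loan ¥609.5 million: reserves +¥609.5M, deposits 0.
Government account inflow ¥230 million: reserves −¥230M, deposits −¥230M.
Totals: Δreserves = +¥379.5M, Δdeposits = −¥230M.
Δrequired reserves = 12% × −¥230M = −¥27.6M.
Δexcess reserves = Δreserves − Δrequired = +¥379.5M − (−¥27.6M) = +¥407.1 million.

+¥407.1 million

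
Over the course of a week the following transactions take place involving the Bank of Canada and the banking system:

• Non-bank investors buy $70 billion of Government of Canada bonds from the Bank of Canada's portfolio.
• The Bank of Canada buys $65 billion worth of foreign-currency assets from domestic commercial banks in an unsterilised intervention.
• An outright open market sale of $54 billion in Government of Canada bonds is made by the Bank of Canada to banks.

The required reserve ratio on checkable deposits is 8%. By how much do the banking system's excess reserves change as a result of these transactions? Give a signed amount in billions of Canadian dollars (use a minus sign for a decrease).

-$53.4 billion

Asset sale (to non-banks) $70 billion: reserves −$70B, deposits −$70B.
FX purchase $65 billion: reserves +$65B, deposits 0.
OMO sale (to banks) $54 billion: reserves −$54B, deposits 0.
Totals: Δreserves = −$59B, Δdeposits = −$70B.
Δrequired reserves = 8% × −$70B = −$5.6B.
Δexcess reserves = Δreserves − Δrequired = −$59B − (−$5.6B) = -$53.4 billion.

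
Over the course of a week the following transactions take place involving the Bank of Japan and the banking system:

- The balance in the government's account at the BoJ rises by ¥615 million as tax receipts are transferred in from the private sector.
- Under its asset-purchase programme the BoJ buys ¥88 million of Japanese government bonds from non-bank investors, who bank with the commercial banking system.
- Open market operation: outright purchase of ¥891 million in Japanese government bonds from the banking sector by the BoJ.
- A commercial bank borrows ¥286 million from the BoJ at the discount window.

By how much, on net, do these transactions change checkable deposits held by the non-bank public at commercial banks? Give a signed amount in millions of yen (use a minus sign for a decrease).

BoJ balance sheet:
  Assets:      Securities +¥979M, Loans to banks +¥286M
  Liabilities: Bank reserves +¥650M, Government deposits +¥615M
Commercial banking system:
  Assets:      Reserves at CB +¥650M, Securities −¥891M
  Liabilities: Checkable deposits −¥527M, Borrowings from CB +¥286M
So the change in checkable deposits held by the non-bank public at commercial banks is -¥527 million.

-¥527 million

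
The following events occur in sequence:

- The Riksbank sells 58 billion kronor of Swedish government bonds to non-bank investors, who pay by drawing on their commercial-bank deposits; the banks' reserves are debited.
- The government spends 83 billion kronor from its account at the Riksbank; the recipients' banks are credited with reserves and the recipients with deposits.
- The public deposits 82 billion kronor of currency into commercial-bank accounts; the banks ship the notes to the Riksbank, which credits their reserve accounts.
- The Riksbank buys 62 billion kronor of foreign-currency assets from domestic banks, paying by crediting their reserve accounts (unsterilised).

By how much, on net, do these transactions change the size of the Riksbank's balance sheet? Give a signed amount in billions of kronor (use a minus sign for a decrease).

Asset sale (to non-banks) 58 billion kronor: a Riksbank asset is shed → −58B.
Government spending 83 billion kronor: only the composition of liabilities changes → 0.
Currency deposit 82 billion kronor: only the composition of liabilities changes → 0.
FX purchase 62 billion kronor: a Riksbank asset is acquired → +62B.
Net: −58 + 0 + 0 + 62 = +4 billion.

+4 billion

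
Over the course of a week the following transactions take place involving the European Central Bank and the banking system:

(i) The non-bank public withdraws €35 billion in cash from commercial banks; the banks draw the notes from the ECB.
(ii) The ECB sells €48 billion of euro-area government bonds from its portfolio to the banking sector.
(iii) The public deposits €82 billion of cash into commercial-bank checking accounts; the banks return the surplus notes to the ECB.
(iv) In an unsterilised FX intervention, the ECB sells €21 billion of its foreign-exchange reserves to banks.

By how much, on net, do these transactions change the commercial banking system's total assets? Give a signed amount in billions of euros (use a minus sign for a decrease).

Currency withdrawal €35 billion: bank balance sheets shrink → −€35B.
OMO sale (to banks) €48 billion: just an asset swap on bank balance sheets → 0.
Currency deposit €82 billion: bank balance sheets expand → +€82B.
FX sale €21 billion: just an asset swap on bank balance sheets → 0.
Net: −35 + 0 + 82 + 0 = +€47 billion.

+€47 billion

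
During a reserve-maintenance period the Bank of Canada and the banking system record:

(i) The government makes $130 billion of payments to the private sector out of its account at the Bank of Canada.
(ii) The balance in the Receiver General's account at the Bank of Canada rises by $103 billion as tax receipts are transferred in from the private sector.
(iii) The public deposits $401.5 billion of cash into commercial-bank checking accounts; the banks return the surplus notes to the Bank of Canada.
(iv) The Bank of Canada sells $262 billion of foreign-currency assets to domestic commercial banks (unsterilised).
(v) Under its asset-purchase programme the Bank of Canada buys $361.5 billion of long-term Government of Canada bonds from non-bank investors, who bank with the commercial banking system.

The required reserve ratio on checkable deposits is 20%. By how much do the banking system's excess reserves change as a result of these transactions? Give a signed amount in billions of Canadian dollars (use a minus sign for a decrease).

+$370 billion

Government spending $130 billion: reserves +$130B, deposits +$130B.
Government account inflow $103 billion: reserves −$103B, deposits −$103B.
Currency deposit $401.5 billion: reserves +$401.5B, deposits +$401.5B.
FX sale $262 billion: reserves −$262B, deposits 0.
Asset purchase (from non-banks) $361.5 billion: reserves +$361.5B, deposits +$361.5B.
Totals: Δreserves = +$528B, Δdeposits = +$790B.
Δrequired reserves = 20% × +$790B = +$158B.
Δexcess reserves = Δreserves − Δrequired = +$528B − (+$158B) = +$370 billion.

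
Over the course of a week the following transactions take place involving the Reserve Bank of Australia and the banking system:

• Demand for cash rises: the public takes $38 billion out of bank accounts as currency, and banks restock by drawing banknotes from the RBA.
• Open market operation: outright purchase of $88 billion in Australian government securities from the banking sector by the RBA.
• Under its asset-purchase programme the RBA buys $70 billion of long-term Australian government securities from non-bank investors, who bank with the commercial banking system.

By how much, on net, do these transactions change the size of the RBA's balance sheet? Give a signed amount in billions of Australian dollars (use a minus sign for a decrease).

Currency withdrawal $38 billion: only the composition of liabilities changes → 0.
OMO purchase (from banks) $88 billion: an RBA asset is acquired → +$88B.
Asset purchase (from non-banks) $70 billion: an RBA asset is acquired → +$70B.
Net: 0 + 88 + 70 = +$158 billion.

+$158 billion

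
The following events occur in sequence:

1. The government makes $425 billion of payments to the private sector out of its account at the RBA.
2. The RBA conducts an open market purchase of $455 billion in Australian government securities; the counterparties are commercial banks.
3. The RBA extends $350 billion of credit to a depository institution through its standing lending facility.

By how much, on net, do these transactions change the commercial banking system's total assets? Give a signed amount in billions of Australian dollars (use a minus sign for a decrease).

+$775 billion

Government spending $425 billion: bank balance sheets expand → +$425B.
OMO purchase (from banks) $455 billion: just an asset swap on bank balance sheets → 0.
Discount-window loan $350 billion: bank balance sheets expand → +$350B.
Net: 425 + 0 + 350 = +$775 billion.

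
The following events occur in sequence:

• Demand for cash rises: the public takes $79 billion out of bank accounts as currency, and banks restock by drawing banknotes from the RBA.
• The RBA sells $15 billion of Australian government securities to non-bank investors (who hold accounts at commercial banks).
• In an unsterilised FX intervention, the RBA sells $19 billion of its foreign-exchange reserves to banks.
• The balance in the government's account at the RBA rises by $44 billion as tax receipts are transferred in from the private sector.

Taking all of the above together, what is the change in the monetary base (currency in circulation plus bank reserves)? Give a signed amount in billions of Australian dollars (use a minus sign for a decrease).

Currency withdrawal $79 billion: just a shift between currency and reserves — both are base money → 0.
Asset sale (to non-banks) $15 billion: RBA balance sheet contracts → −$15B.
FX sale $19 billion: RBA balance sheet contracts → −$19B.
Government account inflow $44 billion: reserves shift to a non-base liability → −$44B.
Net: 0 − 15 − 19 − 44 = -$78 billion.

-$78 billion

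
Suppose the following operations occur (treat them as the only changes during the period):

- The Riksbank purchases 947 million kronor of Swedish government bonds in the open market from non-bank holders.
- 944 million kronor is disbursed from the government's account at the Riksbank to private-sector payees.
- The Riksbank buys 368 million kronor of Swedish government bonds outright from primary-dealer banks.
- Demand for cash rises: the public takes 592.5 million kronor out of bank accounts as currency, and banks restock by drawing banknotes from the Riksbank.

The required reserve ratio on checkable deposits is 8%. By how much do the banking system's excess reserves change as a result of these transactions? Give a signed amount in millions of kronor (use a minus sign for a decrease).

+1562.62 million

Asset purchase (from non-banks) 947 million kronor: reserves +947M, deposits +947M.
Government spending 944 million kronor: reserves +944M, deposits +944M.
OMO purchase (from banks) 368 million kronor: reserves +368M, deposits 0.
Currency withdrawal 592.5 million kronor: reserves −592.5M, deposits −592.5M.
Totals: Δreserves = +1666.5M, Δdeposits = +1298.5M.
Δrequired reserves = 8% × +1298.5M = +103.88M.
Δexcess reserves = Δreserves − Δrequired = +1666.5M − (+103.88M) = +1562.62 million.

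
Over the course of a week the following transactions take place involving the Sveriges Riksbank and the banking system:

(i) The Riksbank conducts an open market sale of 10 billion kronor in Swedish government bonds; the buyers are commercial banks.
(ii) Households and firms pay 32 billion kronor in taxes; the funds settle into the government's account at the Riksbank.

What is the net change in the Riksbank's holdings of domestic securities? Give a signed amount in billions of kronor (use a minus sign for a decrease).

OMO sale (to banks) 10 billion kronor: securities removed from the Riksbank's portfolio → −10B.
Government account inflow 32 billion kronor: the Riksbank's securities portfolio is untouched → 0.
Net: −10 + 0 = -10 billion.

-10 billion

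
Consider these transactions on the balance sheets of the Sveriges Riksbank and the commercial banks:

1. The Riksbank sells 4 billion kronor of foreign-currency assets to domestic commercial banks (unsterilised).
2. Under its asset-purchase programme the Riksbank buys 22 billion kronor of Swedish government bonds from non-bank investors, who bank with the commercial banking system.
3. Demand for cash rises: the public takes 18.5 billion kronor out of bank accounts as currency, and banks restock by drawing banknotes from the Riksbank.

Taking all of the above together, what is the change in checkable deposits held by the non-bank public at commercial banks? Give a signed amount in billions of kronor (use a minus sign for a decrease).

Riksbank balance sheet:
  Assets:      Securities +22B, Foreign assets −4B
  Liabilities: Bank reserves −0.5B, Currency in circulation +18.5B
Commercial banking system:
  Assets:      Reserves at CB −0.5B, Foreign assets +4B
  Liabilities: Checkable deposits +3.5B
So the change in checkable deposits held by the non-bank public at commercial banks is +3.5 billion.

+3.5 billion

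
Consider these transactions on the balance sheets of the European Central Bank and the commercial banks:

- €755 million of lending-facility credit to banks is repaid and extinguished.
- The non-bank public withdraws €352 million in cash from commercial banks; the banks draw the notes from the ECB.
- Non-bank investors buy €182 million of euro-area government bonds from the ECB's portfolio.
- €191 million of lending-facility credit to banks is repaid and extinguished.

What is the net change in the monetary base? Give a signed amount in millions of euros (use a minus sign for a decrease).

-€1128 million

Discount-window repayment €755 million: ECB balance sheet contracts → −€755M.
Currency withdrawal €352 million: just a shift between currency and reserves — both are base money → 0.
Asset sale (to non-banks) €182 million: ECB balance sheet contracts → −€182M.
Discount-window repayment €191 million: ECB balance sheet contracts → −€191M.
Net: −755 + 0 − 182 − 191 = -€1128 million.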